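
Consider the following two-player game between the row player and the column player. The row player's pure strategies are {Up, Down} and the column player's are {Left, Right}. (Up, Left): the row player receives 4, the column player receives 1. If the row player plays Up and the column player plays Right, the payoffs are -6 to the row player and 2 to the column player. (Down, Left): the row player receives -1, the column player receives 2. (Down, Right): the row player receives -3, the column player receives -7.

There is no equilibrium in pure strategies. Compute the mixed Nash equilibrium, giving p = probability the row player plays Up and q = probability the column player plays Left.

p = 9/10, q = 3/8

For the column player to be willing to mix, the column player must be indifferent between Left and Right, which pins down the row player's mix.
  the column player's payoff to Left: p·1 + (1−p)·2 = -p + 2
  the column player's payoff to Right: p·2 + (1−p)·(-7) = 9p - 7
  -p + 2 = 9p - 7  ⇒  -10p = -9  ⇒  p = 9/10.
The column player's mix must leave the row player indifferent between Up and Down.
  the row player's payoff from Up: q·4 + (1−q)·(-6) = 10q - 6
  the row player's payoff from Down: q·(-1) + (1−q)·(-3) = 2q - 3
  10q - 6 = 2q - 3  ⇒  8q = 3  ⇒  q = 3/8.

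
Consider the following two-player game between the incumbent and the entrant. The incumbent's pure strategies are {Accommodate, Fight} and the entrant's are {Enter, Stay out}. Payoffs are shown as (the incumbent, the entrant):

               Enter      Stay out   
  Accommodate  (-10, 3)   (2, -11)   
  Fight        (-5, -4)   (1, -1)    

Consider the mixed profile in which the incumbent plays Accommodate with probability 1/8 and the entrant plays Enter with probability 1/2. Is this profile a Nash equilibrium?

No

Given the incumbent's mix p = 1/8, the entrant's payoff from Enter is -25/8 but from Stay out is -9/4. The entrant strictly prefers Stay out, so the entrant would not mix.
So the proposed profile is not a Nash equilibrium.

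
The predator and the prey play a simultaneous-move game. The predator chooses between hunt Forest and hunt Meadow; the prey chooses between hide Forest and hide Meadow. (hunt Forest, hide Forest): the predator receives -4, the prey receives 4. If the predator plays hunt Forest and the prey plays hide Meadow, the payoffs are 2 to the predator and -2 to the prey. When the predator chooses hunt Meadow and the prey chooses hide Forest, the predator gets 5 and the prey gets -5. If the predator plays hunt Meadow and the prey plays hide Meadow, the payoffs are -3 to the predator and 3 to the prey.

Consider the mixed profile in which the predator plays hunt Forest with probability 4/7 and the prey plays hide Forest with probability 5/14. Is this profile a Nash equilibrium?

Check the prey's indifference given the predator's mix p = 4/7:
  payoff from hide Forest = 1/7; payoff from hide Meadow = 1/7 — equal.
Check the predator's indifference given the prey's mix q = 5/14:
  payoff from hunt Forest = -1/7; payoff from hunt Meadow = -1/7 — equal.
Both players are indifferent, so neither can profitably deviate.

Yes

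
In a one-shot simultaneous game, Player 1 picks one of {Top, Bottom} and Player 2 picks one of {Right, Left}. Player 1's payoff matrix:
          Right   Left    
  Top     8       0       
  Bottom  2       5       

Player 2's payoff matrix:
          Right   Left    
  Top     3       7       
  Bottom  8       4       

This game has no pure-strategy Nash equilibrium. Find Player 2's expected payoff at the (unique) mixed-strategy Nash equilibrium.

For Player 2 to be willing to mix, Player 2 must be indifferent between Right and Left, which pins down Player 1's mix.
  Player 2's expected payoff from Right: p·3 + (1−p)·8 = -5p + 8
  Player 2's expected payoff from Left: p·7 + (1−p)·4 = 3p + 4
  -5p + 8 = 3p + 4  ⇒  -8p = -4  ⇒  p = 1/2.
At equilibrium Player 2 is indifferent across columns, so Player 2's payoff equals the payoff from Right: (1/2)·3 + (1/2)·8 = 11/2.

11/2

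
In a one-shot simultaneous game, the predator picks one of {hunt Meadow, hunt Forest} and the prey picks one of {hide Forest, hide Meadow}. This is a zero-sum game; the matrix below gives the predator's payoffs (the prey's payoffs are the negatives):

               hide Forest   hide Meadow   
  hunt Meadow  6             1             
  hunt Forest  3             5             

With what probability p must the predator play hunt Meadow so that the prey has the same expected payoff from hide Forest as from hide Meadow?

For the prey to be willing to mix, the prey must be indifferent between hide Forest and hide Meadow, which pins down the predator's mix.
  the prey's payoff to hide Forest: p·(-6) + (1−p)·(-3) = -3p - 3
  the prey's payoff to hide Meadow: p·(-1) + (1−p)·(-5) = 4p - 5
  -3p - 3 = 4p - 5  ⇒  -7p = -2  ⇒  p = 2/7.

p = 2/7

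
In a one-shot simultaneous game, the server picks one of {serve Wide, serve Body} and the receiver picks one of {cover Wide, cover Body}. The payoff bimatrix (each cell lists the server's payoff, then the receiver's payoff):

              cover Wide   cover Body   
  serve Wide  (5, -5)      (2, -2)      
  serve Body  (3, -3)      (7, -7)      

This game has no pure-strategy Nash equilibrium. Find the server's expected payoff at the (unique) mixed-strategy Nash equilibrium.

For the server to be willing to mix, the server must be indifferent between serve Wide and serve Body, which pins down the receiver's mix.
  the server's expected payoff from serve Wide: q·5 + (1−q)·2 = 3q + 2
  the server's expected payoff from serve Body: q·3 + (1−q)·7 = -4q + 7
  3q + 2 = -4q + 7  ⇒  7q = 5  ⇒  q = 5/7.
At equilibrium the server is indifferent across rows, so the server's payoff equals the payoff from serve Wide: (5/7)·5 + (2/7)·2 = 29/7.

29/7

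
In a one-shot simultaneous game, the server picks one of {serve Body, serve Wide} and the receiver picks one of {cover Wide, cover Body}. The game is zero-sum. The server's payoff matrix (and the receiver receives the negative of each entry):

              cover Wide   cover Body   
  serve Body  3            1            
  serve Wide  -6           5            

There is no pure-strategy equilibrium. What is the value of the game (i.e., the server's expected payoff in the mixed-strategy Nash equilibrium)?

The server's indifference between serve Body and serve Wide determines the receiver's mixing probability q:
  the server's expected payoff from serve Body: q·3 + (1−q)·1 = 2q + 1
  the server's expected payoff from serve Wide: q·(-6) + (1−q)·5 = -11q + 5
  2q + 1 = -11q + 5  ⇒  13q = 4  ⇒  q = 4/13.
The value is the server's expected payoff against this mix (using serve Body): (4/13)·3 + (9/13)·1 = 21/13.

v = 21/13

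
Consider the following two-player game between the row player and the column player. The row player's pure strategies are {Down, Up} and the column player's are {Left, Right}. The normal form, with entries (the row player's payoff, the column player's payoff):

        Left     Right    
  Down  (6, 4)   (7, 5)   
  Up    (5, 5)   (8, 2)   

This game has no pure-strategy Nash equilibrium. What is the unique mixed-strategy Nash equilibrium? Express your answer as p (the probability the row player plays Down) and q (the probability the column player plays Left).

p = 3/4, q = 1/2

Set the column player's expected payoff from Left equal to that from Right:
  the column player's payoff to Left: p·4 + (1−p)·5 = -p + 5
  the column player's payoff to Right: p·5 + (1−p)·2 = 3p + 2
  -p + 5 = 3p + 2  ⇒  -4p = -3  ⇒  p = 3/4.
The row player's indifference between Down and Up determines the column player's mixing probability q:
  the row player's payoff to Down: q·6 + (1−q)·7 = -q + 7
  the row player's payoff to Up: q·5 + (1−q)·8 = -3q + 8
  -q + 7 = -3q + 8  ⇒  2q = 1  ⇒  q = 1/2.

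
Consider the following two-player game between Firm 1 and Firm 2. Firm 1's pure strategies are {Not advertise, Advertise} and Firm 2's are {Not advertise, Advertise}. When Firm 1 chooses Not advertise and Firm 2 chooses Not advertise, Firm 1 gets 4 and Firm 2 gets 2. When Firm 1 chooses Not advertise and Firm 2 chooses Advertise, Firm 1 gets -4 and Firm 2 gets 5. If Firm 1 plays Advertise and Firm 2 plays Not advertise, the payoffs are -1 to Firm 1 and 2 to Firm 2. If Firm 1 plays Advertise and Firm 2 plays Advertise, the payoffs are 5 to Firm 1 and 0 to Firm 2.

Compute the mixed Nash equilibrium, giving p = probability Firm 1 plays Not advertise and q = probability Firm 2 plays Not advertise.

p = 2/5, q = 9/14

Set Firm 2's expected payoff from Not advertise equal to that from Advertise:
  Firm 2's payoff to Not advertise: p·2 + (1−p)·2 = 2
  Firm 2's payoff to Advertise: p·5 + (1−p)·0 = 5p
  2 = 5p  ⇒  -5p = -2  ⇒  p = 2/5.
Firm 2's mix must leave Firm 1 indifferent between Not advertise and Advertise.
  Firm 1's payoff to Not advertise: q·4 + (1−q)·(-4) = 8q - 4
  Firm 1's payoff to Advertise: q·(-1) + (1−q)·5 = -6q + 5
  8q - 4 = -6q + 5  ⇒  14q = 9  ⇒  q = 9/14.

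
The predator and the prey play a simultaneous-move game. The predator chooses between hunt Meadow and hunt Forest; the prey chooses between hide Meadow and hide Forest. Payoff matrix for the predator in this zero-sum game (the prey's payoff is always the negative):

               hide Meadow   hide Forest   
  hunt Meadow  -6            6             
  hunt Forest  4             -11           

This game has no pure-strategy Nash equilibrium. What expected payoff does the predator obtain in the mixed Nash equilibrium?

The prey's mix must leave the predator indifferent between hunt Meadow and hunt Forest.
  the predator's payoff from hunt Meadow: q·(-6) + (1−q)·6 = -12q + 6
  the predator's payoff from hunt Forest: q·4 + (1−q)·(-11) = 15q - 11
  -12q + 6 = 15q - 11  ⇒  -27q = -17  ⇒  q = 17/27.
At equilibrium the predator is indifferent across rows, so the predator's payoff equals the payoff from hunt Meadow: (17/27)·(-6) + (10/27)·6 = -14/9.

-14/9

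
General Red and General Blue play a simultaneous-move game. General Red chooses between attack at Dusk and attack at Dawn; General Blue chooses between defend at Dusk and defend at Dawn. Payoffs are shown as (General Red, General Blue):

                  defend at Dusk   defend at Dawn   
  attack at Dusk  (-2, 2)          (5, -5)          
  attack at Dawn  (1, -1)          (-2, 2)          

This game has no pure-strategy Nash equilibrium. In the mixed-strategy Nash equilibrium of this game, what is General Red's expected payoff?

1/10

Set General Red's expected payoff from attack at Dusk equal to that from attack at Dawn:
  General Red's payoff to attack at Dusk: q·(-2) + (1−q)·5 = -7q + 5
  General Red's payoff to attack at Dawn: q·1 + (1−q)·(-2) = 3q - 2
  -7q + 5 = 3q - 2  ⇒  -10q = -7  ⇒  q = 7/10.
At equilibrium General Red is indifferent across rows, so General Red's payoff equals the payoff from attack at Dusk: (7/10)·(-2) + (3/10)·5 = 1/10.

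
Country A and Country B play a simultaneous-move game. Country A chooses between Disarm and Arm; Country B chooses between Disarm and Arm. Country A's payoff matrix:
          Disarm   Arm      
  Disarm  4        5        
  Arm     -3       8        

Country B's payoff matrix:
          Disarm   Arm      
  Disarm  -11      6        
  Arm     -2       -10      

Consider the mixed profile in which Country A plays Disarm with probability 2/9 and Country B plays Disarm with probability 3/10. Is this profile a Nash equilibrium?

Given Country A's mix p = 2/9, Country B's payoff from Disarm is -4 but from Arm is -58/9. Country B strictly prefers Disarm, so Country B would not mix.
So the proposed profile is not a Nash equilibrium.

No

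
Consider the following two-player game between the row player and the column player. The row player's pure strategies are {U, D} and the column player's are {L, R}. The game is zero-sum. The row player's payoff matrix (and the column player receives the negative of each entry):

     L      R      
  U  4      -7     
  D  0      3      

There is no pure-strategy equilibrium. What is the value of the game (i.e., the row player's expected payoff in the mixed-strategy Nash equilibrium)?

For the row player to be willing to mix, the row player must be indifferent between U and D, which pins down the column player's mix.
  the row player's payoff to U: q·4 + (1−q)·(-7) = 11q - 7
  the row player's payoff to D: q·0 + (1−q)·3 = -3q + 3
  11q - 7 = -3q + 3  ⇒  14q = 10  ⇒  q = 5/7.
The value is the row player's expected payoff against this mix (using U): (5/7)·4 + (2/7)·(-7) = 6/7.

v = 6/7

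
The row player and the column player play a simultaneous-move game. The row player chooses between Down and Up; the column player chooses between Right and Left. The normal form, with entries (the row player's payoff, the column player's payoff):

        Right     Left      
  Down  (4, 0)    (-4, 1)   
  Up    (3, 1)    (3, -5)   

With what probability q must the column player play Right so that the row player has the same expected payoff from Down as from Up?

q = 7/8

Set the row player's expected payoff from Down equal to that from Up:
  the row player's payoff from Down: q·4 + (1−q)·(-4) = 8q - 4
  the row player's payoff from Up: q·3 + (1−q)·3 = 3
  8q - 4 = 3  ⇒  8q = 7  ⇒  q = 7/8.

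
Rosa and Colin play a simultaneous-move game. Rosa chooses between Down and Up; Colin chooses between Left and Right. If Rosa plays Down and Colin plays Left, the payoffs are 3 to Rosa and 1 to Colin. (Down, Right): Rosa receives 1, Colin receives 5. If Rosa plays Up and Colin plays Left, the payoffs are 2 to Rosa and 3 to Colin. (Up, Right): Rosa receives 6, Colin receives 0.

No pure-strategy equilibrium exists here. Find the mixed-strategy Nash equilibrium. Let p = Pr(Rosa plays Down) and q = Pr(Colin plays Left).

In a mixed equilibrium Colin is indifferent between Left and Right; this condition fixes p.
  Colin's expected payoff from Left: p·1 + (1−p)·3 = -2p + 3
  Colin's expected payoff from Right: p·5 + (1−p)·0 = 5p
  -2p + 3 = 5p  ⇒  -7p = -3  ⇒  p = 3/7.
Colin's mix must leave Rosa indifferent between Down and Up.
  Rosa's payoff from Down: q·3 + (1−q)·1 = 2q + 1
  Rosa's payoff from Up: q·2 + (1−q)·6 = -4q + 6
  2q + 1 = -4q + 6  ⇒  6q = 5  ⇒  q = 5/6.

p = 3/7, q = 5/6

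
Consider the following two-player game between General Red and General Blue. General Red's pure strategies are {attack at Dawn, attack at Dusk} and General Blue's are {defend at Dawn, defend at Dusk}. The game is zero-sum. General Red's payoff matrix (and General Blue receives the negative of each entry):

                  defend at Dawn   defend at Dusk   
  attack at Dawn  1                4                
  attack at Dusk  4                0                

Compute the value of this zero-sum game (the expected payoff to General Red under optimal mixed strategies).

v = 16/7

General Red's indifference between attack at Dawn and attack at Dusk determines General Blue's mixing probability q:
  General Red's payoff to attack at Dawn: q·1 + (1−q)·4 = -3q + 4
  General Red's payoff to attack at Dusk: q·4 + (1−q)·0 = 4q
  -3q + 4 = 4q  ⇒  -7q = -4  ⇒  q = 4/7.
The value is General Red's expected payoff against this mix (using attack at Dawn): (4/7)·1 + (3/7)·4 = 16/7.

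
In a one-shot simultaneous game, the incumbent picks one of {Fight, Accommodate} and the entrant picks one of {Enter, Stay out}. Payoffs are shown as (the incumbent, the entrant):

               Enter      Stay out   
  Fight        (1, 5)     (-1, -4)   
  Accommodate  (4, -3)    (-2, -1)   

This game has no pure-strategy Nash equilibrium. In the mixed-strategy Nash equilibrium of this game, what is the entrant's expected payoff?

-17/11

The entrant's indifference between Enter and Stay out determines the incumbent's mixing probability p:
  the entrant's payoff from Enter: p·5 + (1−p)·(-3) = 8p - 3
  the entrant's payoff from Stay out: p·(-4) + (1−p)·(-1) = -3p - 1
  8p - 3 = -3p - 1  ⇒  11p = 2  ⇒  p = 2/11.
At equilibrium the entrant is indifferent across columns, so the entrant's payoff equals the payoff from Enter: (2/11)·5 + (9/11)·(-3) = -17/11.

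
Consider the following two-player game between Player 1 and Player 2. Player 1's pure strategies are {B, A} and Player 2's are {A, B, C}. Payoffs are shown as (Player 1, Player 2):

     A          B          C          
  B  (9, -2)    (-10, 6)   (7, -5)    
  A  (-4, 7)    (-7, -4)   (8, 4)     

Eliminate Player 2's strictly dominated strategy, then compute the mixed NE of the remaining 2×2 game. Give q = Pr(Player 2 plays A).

q = 3/16

Player 2's strategy C is strictly dominated by A: -2 > -5 and 7 > 4. Eliminate C.
In a mixed equilibrium Player 1 is indifferent between B and A; this condition fixes q.
  Player 1's expected payoff from B: q·9 + (1−q)·(-10) = 19q - 10
  Player 1's expected payoff from A: q·(-4) + (1−q)·(-7) = 3q - 7
  19q - 10 = 3q - 7  ⇒  16q = 3  ⇒  q = 3/16.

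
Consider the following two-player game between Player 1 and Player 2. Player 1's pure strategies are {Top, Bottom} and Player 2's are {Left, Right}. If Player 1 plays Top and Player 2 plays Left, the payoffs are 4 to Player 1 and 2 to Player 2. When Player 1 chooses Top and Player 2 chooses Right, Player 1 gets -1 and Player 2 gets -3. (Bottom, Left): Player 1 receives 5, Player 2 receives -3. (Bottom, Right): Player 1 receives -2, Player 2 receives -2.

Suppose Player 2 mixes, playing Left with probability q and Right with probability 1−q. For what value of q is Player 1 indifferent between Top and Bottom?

q = 1/2

Player 1's indifference between Top and Bottom determines Player 2's mixing probability q:
  Player 1's payoff from Top: q·4 + (1−q)·(-1) = 5q - 1
  Player 1's payoff from Bottom: q·5 + (1−q)·(-2) = 7q - 2
  5q - 1 = 7q - 2  ⇒  -2q = -1  ⇒  q = 1/2.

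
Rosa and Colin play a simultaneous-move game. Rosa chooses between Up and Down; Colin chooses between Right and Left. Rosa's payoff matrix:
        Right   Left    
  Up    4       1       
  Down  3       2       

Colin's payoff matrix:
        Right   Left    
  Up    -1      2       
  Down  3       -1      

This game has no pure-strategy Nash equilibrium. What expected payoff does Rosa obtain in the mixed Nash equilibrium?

For Rosa to be willing to mix, Rosa must be indifferent between Up and Down, which pins down Colin's mix.
  Rosa's expected payoff from Up: q·4 + (1−q)·1 = 3q + 1
  Rosa's expected payoff from Down: q·3 + (1−q)·2 = q + 2
  3q + 1 = q + 2  ⇒  2q = 1  ⇒  q = 1/2.
At equilibrium Rosa is indifferent across rows, so Rosa's payoff equals the payoff from Up: (1/2)·4 + (1/2)·1 = 5/2.

5/2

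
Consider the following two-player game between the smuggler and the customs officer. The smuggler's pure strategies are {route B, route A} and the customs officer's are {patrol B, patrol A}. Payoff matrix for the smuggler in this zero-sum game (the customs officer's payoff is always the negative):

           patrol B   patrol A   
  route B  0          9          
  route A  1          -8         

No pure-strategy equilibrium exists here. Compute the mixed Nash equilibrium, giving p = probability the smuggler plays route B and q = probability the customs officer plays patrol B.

p = 1/2, q = 17/18

Set the customs officer's expected payoff from patrol B equal to that from patrol A:
  the customs officer's expected payoff from patrol B: p·0 + (1−p)·(-1) = p - 1
  the customs officer's expected payoff from patrol A: p·(-9) + (1−p)·8 = -17p + 8
  p - 1 = -17p + 8  ⇒  18p = 9  ⇒  p = 1/2.
In a mixed equilibrium the smuggler is indifferent between route B and route A; this condition fixes q.
  the smuggler's expected payoff from route B: q·0 + (1−q)·9 = -9q + 9
  the smuggler's expected payoff from route A: q·1 + (1−q)·(-8) = 9q - 8
  -9q + 9 = 9q - 8  ⇒  -18q = -17  ⇒  q = 17/18.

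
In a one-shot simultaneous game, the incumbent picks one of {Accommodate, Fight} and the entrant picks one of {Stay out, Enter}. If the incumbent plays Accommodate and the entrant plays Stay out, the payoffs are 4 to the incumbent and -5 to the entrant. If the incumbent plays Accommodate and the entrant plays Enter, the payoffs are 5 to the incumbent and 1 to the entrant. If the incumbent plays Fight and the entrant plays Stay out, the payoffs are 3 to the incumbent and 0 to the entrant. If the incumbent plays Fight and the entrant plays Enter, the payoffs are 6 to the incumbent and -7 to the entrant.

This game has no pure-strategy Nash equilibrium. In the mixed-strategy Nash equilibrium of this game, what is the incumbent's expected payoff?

9/2

For the incumbent to be willing to mix, the incumbent must be indifferent between Accommodate and Fight, which pins down the entrant's mix.
  the incumbent's expected payoff from Accommodate: q·4 + (1−q)·5 = -q + 5
  the incumbent's expected payoff from Fight: q·3 + (1−q)·6 = -3q + 6
  -q + 5 = -3q + 6  ⇒  2q = 1  ⇒  q = 1/2.
At equilibrium the incumbent is indifferent across rows, so the incumbent's payoff equals the payoff from Accommodate: (1/2)·4 + (1/2)·5 = 9/2.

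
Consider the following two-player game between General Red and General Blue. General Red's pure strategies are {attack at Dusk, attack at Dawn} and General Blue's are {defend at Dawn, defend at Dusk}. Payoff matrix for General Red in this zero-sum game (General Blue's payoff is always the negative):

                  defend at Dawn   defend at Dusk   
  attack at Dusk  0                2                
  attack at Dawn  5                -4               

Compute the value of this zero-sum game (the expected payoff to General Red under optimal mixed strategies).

Set General Red's expected payoff from attack at Dusk equal to that from attack at Dawn:
  General Red's payoff to attack at Dusk: q·0 + (1−q)·2 = -2q + 2
  General Red's payoff to attack at Dawn: q·5 + (1−q)·(-4) = 9q - 4
  -2q + 2 = 9q - 4  ⇒  -11q = -6  ⇒  q = 6/11.
The value is General Red's expected payoff against this mix (using attack at Dusk): (6/11)·0 + (5/11)·2 = 10/11.

v = 10/11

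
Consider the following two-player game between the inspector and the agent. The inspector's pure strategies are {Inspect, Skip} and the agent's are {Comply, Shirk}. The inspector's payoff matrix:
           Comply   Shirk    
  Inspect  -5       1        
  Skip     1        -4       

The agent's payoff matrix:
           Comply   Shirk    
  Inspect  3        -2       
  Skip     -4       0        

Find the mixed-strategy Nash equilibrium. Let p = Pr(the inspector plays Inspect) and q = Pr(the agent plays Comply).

In a mixed equilibrium the agent is indifferent between Comply and Shirk; this condition fixes p.
  the agent's expected payoff from Comply: p·3 + (1−p)·(-4) = 7p - 4
  the agent's expected payoff from Shirk: p·(-2) + (1−p)·0 = -2p
  7p - 4 = -2p  ⇒  9p = 4  ⇒  p = 4/9.
For the inspector to be willing to mix, the inspector must be indifferent between Inspect and Skip, which pins down the agent's mix.
  the inspector's payoff to Inspect: q·(-5) + (1−q)·1 = -6q + 1
  the inspector's payoff to Skip: q·1 + (1−q)·(-4) = 5q - 4
  -6q + 1 = 5q - 4  ⇒  -11q = -5  ⇒  q = 5/11.

p = 4/9, q = 5/11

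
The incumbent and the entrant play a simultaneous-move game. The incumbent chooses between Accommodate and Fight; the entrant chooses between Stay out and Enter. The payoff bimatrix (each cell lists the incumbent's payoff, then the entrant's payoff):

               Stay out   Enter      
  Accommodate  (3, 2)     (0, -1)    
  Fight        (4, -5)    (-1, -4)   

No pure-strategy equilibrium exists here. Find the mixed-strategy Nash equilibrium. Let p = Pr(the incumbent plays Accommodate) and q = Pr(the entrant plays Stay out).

p = 1/4, q = 1/2

The entrant's indifference between Stay out and Enter determines the incumbent's mixing probability p:
  the entrant's payoff to Stay out: p·2 + (1−p)·(-5) = 7p - 5
  the entrant's payoff to Enter: p·(-1) + (1−p)·(-4) = 3p - 4
  7p - 5 = 3p - 4  ⇒  4p = 1  ⇒  p = 1/4.
The entrant's mix must leave the incumbent indifferent between Accommodate and Fight.
  the incumbent's payoff from Accommodate: q·3 + (1−q)·0 = 3q
  the incumbent's payoff from Fight: q·4 + (1−q)·(-1) = 5q - 1
  3q = 5q - 1  ⇒  -2q = -1  ⇒  q = 1/2.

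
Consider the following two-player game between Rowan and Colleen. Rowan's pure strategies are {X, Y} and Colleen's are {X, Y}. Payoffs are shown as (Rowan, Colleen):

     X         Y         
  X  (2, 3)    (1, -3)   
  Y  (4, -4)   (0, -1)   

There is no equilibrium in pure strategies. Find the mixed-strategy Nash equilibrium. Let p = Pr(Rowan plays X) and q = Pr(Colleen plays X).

Set Colleen's expected payoff from X equal to that from Y:
  Colleen's expected payoff from X: p·3 + (1−p)·(-4) = 7p - 4
  Colleen's expected payoff from Y: p·(-3) + (1−p)·(-1) = -2p - 1
  7p - 4 = -2p - 1  ⇒  9p = 3  ⇒  p = 1/3.
In a mixed equilibrium Rowan is indifferent between X and Y; this condition fixes q.
  Rowan's payoff to X: q·2 + (1−q)·1 = q + 1
  Rowan's payoff to Y: q·4 + (1−q)·0 = 4q
  q + 1 = 4q  ⇒  -3q = -1  ⇒  q = 1/3.

p = 1/3, q = 1/3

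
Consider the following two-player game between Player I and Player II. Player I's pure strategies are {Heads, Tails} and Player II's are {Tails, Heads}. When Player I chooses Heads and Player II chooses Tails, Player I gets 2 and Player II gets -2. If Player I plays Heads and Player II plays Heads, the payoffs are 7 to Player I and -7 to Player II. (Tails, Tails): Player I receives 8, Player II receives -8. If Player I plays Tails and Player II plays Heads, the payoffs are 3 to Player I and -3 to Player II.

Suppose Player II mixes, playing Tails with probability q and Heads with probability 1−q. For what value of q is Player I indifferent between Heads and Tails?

Player I's indifference between Heads and Tails determines Player II's mixing probability q:
  Player I's expected payoff from Heads: q·2 + (1−q)·7 = -5q + 7
  Player I's expected payoff from Tails: q·8 + (1−q)·3 = 5q + 3
  -5q + 7 = 5q + 3  ⇒  -10q = -4  ⇒  q = 2/5.

q = 2/5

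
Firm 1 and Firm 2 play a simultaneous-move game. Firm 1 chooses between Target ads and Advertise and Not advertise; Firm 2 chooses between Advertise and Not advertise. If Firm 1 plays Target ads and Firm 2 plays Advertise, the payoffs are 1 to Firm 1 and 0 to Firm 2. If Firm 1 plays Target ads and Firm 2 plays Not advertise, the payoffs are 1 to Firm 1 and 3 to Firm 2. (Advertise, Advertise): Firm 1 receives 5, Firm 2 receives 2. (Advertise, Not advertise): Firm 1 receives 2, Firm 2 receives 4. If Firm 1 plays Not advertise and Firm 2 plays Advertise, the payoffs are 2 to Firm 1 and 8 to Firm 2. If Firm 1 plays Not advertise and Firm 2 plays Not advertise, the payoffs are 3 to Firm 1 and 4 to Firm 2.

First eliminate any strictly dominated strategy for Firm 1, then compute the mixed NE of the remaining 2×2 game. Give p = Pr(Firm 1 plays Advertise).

Firm 1's strategy Target ads is strictly dominated by Not advertise: 2 > 1 and 3 > 1. Eliminate Target ads.
Firm 2's indifference between Advertise and Not advertise determines Firm 1's mixing probability p:
  Firm 2's payoff from Advertise: p·2 + (1−p)·8 = -6p + 8
  Firm 2's payoff from Not advertise: p·4 + (1−p)·4 = 4
  -6p + 8 = 4  ⇒  -6p = -4  ⇒  p = 2/3.

p = 2/3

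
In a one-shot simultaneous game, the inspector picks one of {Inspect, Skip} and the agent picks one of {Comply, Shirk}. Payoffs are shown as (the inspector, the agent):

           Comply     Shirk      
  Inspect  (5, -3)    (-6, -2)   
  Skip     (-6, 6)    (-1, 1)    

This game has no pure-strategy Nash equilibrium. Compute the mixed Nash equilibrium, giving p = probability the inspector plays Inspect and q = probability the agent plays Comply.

p = 5/6, q = 5/16

The agent's indifference between Comply and Shirk determines the inspector's mixing probability p:
  the agent's expected payoff from Comply: p·(-3) + (1−p)·6 = -9p + 6
  the agent's expected payoff from Shirk: p·(-2) + (1−p)·1 = -3p + 1
  -9p + 6 = -3p + 1  ⇒  -6p = -5  ⇒  p = 5/6.
For the inspector to be willing to mix, the inspector must be indifferent between Inspect and Skip, which pins down the agent's mix.
  the inspector's expected payoff from Inspect: q·5 + (1−q)·(-6) = 11q - 6
  the inspector's expected payoff from Skip: q·(-6) + (1−q)·(-1) = -5q - 1
  11q - 6 = -5q - 1  ⇒  16q = 5  ⇒  q = 5/16.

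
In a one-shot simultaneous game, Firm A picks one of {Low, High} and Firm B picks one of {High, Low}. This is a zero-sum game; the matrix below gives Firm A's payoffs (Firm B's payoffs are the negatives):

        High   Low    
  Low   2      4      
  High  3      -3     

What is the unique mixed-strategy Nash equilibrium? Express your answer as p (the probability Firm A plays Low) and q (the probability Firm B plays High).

In a mixed equilibrium Firm B is indifferent between High and Low; this condition fixes p.
  Firm B's expected payoff from High: p·(-2) + (1−p)·(-3) = p - 3
  Firm B's expected payoff from Low: p·(-4) + (1−p)·3 = -7p + 3
  p - 3 = -7p + 3  ⇒  8p = 6  ⇒  p = 3/4.
In a mixed equilibrium Firm A is indifferent between Low and High; this condition fixes q.
  Firm A's payoff from Low: q·2 + (1−q)·4 = -2q + 4
  Firm A's payoff from High: q·3 + (1−q)·(-3) = 6q - 3
  -2q + 4 = 6q - 3  ⇒  -8q = -7  ⇒  q = 7/8.

p = 3/4, q = 7/8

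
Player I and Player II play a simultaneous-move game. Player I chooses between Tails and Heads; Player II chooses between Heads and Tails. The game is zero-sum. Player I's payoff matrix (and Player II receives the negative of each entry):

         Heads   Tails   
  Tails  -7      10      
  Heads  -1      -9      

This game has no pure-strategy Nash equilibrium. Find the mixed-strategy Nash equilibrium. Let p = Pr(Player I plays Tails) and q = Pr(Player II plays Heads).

Player I's mix must leave Player II indifferent between Heads and Tails.
  Player II's payoff to Heads: p·7 + (1−p)·1 = 6p + 1
  Player II's payoff to Tails: p·(-10) + (1−p)·9 = -19p + 9
  6p + 1 = -19p + 9  ⇒  25p = 8  ⇒  p = 8/25.
Player II's mix must leave Player I indifferent between Tails and Heads.
  Player I's expected payoff from Tails: q·(-7) + (1−q)·10 = -17q + 10
  Player I's expected payoff from Heads: q·(-1) + (1−q)·(-9) = 8q - 9
  -17q + 10 = 8q - 9  ⇒  -25q = -19  ⇒  q = 19/25.

p = 8/25, q = 19/25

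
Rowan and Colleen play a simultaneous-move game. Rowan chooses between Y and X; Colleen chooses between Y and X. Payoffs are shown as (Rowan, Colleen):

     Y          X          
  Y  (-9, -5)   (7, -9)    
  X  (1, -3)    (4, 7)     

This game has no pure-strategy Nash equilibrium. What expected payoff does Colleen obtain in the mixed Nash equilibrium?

Colleen's indifference between Y and X determines Rowan's mixing probability p:
  Colleen's payoff to Y: p·(-5) + (1−p)·(-3) = -2p - 3
  Colleen's payoff to X: p·(-9) + (1−p)·7 = -16p + 7
  -2p - 3 = -16p + 7  ⇒  14p = 10  ⇒  p = 5/7.
At equilibrium Colleen is indifferent across columns, so Colleen's payoff equals the payoff from Y: (5/7)·(-5) + (2/7)·(-3) = -31/7.

-31/7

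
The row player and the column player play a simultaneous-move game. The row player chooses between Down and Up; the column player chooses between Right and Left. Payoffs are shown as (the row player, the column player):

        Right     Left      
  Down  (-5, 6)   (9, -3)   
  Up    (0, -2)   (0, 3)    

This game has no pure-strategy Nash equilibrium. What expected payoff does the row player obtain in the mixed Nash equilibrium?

In a mixed equilibrium the row player is indifferent between Down and Up; this condition fixes q.
  the row player's expected payoff from Down: q·(-5) + (1−q)·9 = -14q + 9
  the row player's expected payoff from Up: q·0 + (1−q)·0 = 0
  -14q + 9 = 0  ⇒  -14q = -9  ⇒  q = 9/14.
At equilibrium the row player is indifferent across rows, so the row player's payoff equals the payoff from Down: (9/14)·(-5) + (5/14)·9 = 0.

0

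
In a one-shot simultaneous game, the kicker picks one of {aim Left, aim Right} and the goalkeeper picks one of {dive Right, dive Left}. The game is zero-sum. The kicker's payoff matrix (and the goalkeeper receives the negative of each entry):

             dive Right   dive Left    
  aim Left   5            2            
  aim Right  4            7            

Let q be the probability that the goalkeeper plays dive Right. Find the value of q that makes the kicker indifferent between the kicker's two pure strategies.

q = 5/6

For the kicker to be willing to mix, the kicker must be indifferent between aim Left and aim Right, which pins down the goalkeeper's mix.
  the kicker's payoff from aim Left: q·5 + (1−q)·2 = 3q + 2
  the kicker's payoff from aim Right: q·4 + (1−q)·7 = -3q + 7
  3q + 2 = -3q + 7  ⇒  6q = 5  ⇒  q = 5/6.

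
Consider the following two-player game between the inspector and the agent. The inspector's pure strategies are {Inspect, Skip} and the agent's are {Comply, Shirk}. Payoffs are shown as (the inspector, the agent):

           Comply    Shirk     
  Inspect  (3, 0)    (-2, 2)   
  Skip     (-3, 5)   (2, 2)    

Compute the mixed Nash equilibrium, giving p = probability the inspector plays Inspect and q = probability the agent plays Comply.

In a mixed equilibrium the agent is indifferent between Comply and Shirk; this condition fixes p.
  the agent's payoff from Comply: p·0 + (1−p)·5 = -5p + 5
  the agent's payoff from Shirk: p·2 + (1−p)·2 = 2
  -5p + 5 = 2  ⇒  -5p = -3  ⇒  p = 3/5.
The inspector's indifference between Inspect and Skip determines the agent's mixing probability q:
  the inspector's payoff to Inspect: q·3 + (1−q)·(-2) = 5q - 2
  the inspector's payoff to Skip: q·(-3) + (1−q)·2 = -5q + 2
  5q - 2 = -5q + 2  ⇒  10q = 4  ⇒  q = 2/5.

p = 3/5, q = 2/5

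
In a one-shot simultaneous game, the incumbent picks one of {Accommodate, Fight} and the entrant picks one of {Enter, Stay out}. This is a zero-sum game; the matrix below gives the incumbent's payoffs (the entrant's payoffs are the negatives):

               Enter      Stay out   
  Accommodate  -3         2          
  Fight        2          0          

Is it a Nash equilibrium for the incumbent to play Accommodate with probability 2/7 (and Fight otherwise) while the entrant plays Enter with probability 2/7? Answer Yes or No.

Check the entrant's indifference given the incumbent's mix p = 2/7:
  payoff from Enter = -4/7; payoff from Stay out = -4/7 — equal.
Check the incumbent's indifference given the entrant's mix q = 2/7:
  payoff from Accommodate = 4/7; payoff from Fight = 4/7 — equal.
Both players are indifferent, so neither can profitably deviate.

Yes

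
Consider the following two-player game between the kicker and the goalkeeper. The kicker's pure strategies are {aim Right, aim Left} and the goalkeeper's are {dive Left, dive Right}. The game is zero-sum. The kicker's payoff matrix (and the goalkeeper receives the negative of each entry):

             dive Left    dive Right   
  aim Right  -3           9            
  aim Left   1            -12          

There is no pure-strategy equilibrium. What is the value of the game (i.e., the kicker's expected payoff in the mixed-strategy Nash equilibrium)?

For the kicker to be willing to mix, the kicker must be indifferent between aim Right and aim Left, which pins down the goalkeeper's mix.
  the kicker's payoff to aim Right: q·(-3) + (1−q)·9 = -12q + 9
  the kicker's payoff to aim Left: q·1 + (1−q)·(-12) = 13q - 12
  -12q + 9 = 13q - 12  ⇒  -25q = -21  ⇒  q = 21/25.
The value is the kicker's expected payoff against this mix (using aim Right): (21/25)·(-3) + (4/25)·9 = -27/25.

v = -27/25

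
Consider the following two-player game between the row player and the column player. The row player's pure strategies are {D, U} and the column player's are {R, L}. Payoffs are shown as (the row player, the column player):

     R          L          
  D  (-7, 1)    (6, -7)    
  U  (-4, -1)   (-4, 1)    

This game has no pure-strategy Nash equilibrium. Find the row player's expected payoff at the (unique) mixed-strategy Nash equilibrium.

-4

Set the row player's expected payoff from D equal to that from U:
  the row player's expected payoff from D: q·(-7) + (1−q)·6 = -13q + 6
  the row player's expected payoff from U: q·(-4) + (1−q)·(-4) = -4
  -13q + 6 = -4  ⇒  -13q = -10  ⇒  q = 10/13.
At equilibrium the row player is indifferent across rows, so the row player's payoff equals the payoff from D: (10/13)·(-7) + (3/13)·6 = -4.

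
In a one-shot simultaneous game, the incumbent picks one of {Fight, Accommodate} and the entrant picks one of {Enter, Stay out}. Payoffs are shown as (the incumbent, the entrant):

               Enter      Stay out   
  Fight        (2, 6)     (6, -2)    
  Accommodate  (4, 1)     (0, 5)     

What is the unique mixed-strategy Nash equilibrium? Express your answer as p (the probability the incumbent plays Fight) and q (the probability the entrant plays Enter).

p = 1/3, q = 3/4

The incumbent's mix must leave the entrant indifferent between Enter and Stay out.
  the entrant's expected payoff from Enter: p·6 + (1−p)·1 = 5p + 1
  the entrant's expected payoff from Stay out: p·(-2) + (1−p)·5 = -7p + 5
  5p + 1 = -7p + 5  ⇒  12p = 4  ⇒  p = 1/3.
Set the incumbent's expected payoff from Fight equal to that from Accommodate:
  the incumbent's expected payoff from Fight: q·2 + (1−q)·6 = -4q + 6
  the incumbent's expected payoff from Accommodate: q·4 + (1−q)·0 = 4q
  -4q + 6 = 4q  ⇒  -8q = -6  ⇒  q = 3/4.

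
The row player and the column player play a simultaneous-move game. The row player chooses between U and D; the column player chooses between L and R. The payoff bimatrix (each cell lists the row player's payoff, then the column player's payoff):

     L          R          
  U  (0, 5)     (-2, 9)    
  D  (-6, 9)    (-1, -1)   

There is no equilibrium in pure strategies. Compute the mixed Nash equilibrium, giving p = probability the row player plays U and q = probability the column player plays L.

p = 5/7, q = 1/7

The row player's mix must leave the column player indifferent between L and R.
  the column player's expected payoff from L: p·5 + (1−p)·9 = -4p + 9
  the column player's expected payoff from R: p·9 + (1−p)·(-1) = 10p - 1
  -4p + 9 = 10p - 1  ⇒  -14p = -10  ⇒  p = 5/7.
In a mixed equilibrium the row player is indifferent between U and D; this condition fixes q.
  the row player's payoff from U: q·0 + (1−q)·(-2) = 2q - 2
  the row player's payoff from D: q·(-6) + (1−q)·(-1) = -5q - 1
  2q - 2 = -5q - 1  ⇒  7q = 1  ⇒  q = 1/7.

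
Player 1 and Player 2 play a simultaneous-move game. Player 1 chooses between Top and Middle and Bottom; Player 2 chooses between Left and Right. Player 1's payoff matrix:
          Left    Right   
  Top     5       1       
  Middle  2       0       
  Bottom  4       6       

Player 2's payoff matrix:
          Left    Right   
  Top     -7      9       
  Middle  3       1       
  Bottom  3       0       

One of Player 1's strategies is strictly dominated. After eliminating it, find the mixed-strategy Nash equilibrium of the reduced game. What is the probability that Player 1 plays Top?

Player 1's strategy Middle is strictly dominated by Top: 5 > 2 and 1 > 0. Eliminate Middle.
Player 1's mix must leave Player 2 indifferent between Left and Right.
  Player 2's payoff to Left: p·(-7) + (1−p)·3 = -10p + 3
  Player 2's payoff to Right: p·9 + (1−p)·0 = 9p
  -10p + 3 = 9p  ⇒  -19p = -3  ⇒  p = 3/19.

p = 3/19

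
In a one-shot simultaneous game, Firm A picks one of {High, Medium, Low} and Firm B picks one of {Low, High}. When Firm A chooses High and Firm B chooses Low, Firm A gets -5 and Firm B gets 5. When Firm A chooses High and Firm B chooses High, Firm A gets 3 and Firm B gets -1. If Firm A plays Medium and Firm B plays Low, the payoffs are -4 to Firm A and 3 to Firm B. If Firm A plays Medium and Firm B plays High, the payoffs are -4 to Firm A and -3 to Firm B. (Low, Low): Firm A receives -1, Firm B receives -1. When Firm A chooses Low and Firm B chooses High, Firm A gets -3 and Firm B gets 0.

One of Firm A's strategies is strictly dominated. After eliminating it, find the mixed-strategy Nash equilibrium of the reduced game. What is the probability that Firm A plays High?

p = 1/7

Firm A's strategy Medium is strictly dominated by Low: -1 > -4 and -3 > -4. Eliminate Medium.
Firm A's mix must leave Firm B indifferent between Low and High.
  Firm B's expected payoff from Low: p·5 + (1−p)·(-1) = 6p - 1
  Firm B's expected payoff from High: p·(-1) + (1−p)·0 = -p
  6p - 1 = -p  ⇒  7p = 1  ⇒  p = 1/7.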